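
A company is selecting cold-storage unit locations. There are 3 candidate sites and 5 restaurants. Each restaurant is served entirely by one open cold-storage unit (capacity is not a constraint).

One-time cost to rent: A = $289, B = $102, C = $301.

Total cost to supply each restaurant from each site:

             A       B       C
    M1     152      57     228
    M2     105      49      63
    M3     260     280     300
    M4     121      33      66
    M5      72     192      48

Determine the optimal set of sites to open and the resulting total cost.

Open B only; minimum total cost 713.

For any fixed open set, each restaurant goes to its cheapest open site; total = fixed + service.
{B}: M1→B 57, M2→B 49, M3→B 280, M4→B 33, M5→B 192. Service 611; fixed 102; total 713.
{A, B}: M1→B 57, M2→B 49, M3→A 260, M4→B 33, M5→A 72. Service 471; fixed 391; total 862.
{B, C}: service 467 + fixed 403 = 870
{A, B, C}: service 447 + fixed 692 = 1139
No other subset beats 713.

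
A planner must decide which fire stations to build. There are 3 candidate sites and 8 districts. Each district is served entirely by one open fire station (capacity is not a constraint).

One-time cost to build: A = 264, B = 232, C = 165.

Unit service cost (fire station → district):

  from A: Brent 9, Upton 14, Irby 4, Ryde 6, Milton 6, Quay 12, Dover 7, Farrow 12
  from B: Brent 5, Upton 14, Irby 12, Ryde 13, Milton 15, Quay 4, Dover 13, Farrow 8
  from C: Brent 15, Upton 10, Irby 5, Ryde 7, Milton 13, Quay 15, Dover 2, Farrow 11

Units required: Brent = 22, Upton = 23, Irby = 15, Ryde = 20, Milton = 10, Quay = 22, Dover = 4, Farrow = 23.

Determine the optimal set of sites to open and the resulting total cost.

For any fixed open set, each district goes to its cheapest open site; total = fixed + service.
{B, C}: Brent→B 5·22=110, Upton→C 10·23=230, Irby→C 5·15=75, Ryde→C 7·20=140, Milton→C 13·10=130, Quay→B 4·22=88, Dover→C 2·4=8, Farrow→B 8·23=184. Service 965; fixed 397; total 1362.
{A, B}: service 972 + fixed 496 = 1468
{A, B, C}: service 860 + fixed 661 = 1521
{C}: Brent→C 15·22=330, Upton→C 10·23=230, Irby→C 5·15=75, Ryde→C 7·20=140, Milton→C 13·10=130, Quay→C 15·22=330, Dover→C 2·4=8, Farrow→C 11·23=253. Service 1496; fixed 165; total 1661.
No other subset beats 1362.

Open B and C; minimum total cost 1362.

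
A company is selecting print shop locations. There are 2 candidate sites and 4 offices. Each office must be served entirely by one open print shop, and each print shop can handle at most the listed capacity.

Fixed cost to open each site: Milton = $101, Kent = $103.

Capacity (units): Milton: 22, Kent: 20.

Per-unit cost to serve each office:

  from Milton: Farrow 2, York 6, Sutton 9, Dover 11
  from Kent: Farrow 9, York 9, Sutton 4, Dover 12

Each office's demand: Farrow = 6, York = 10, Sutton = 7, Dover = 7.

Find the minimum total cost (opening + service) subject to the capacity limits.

Open {Milton, Kent}: Farrow→Milton 2·6=12, York→Milton 6·10=60, Sutton→Kent 4·7=28, Dover→Kent 12·7=84.
Loads: Milton carries 16/22, Kent carries 14/20. Service 184; fixed 204; total 388.
Next best feasible plan costs 411.

Minimum total cost: 388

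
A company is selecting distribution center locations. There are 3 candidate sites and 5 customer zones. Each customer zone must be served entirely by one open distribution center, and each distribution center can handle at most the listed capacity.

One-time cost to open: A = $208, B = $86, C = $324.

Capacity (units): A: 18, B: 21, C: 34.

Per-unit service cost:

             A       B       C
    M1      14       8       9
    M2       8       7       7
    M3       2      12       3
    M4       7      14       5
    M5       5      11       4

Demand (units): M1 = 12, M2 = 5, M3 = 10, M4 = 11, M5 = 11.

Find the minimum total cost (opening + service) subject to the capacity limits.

Open {B, C}: M1→B 8·12=96, M2→B 7·5=35, M3→C 3·10=30, M4→C 5·11=55, M5→C 4·11=44.
Loads: B carries 17/21, C carries 32/34. Service 260; fixed 410; total 670.
Next best feasible plan costs 759.

Minimum total cost: 670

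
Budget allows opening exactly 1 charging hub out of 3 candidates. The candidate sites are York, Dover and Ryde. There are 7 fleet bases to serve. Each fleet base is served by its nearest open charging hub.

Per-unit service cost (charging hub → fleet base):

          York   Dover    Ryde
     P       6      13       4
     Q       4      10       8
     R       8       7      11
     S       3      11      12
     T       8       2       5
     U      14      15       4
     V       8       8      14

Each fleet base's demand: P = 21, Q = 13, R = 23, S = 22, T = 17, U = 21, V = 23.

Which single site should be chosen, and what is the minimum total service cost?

With exactly 1 open, each fleet base uses its cheapest among the chosen.
{York}: P→York 6·21=126, Q→York 4·13=52, R→York 8·23=184, S→York 3·22=66, T→York 8·17=136, U→York 14·21=294, V→York 8·23=184. Service cost 1042.
{Ryde}: service cost 1196
{Dover}: service cost 1339
Among all 3 size-1 choices, {York} is lowest.

Choose York only; total service cost 1042.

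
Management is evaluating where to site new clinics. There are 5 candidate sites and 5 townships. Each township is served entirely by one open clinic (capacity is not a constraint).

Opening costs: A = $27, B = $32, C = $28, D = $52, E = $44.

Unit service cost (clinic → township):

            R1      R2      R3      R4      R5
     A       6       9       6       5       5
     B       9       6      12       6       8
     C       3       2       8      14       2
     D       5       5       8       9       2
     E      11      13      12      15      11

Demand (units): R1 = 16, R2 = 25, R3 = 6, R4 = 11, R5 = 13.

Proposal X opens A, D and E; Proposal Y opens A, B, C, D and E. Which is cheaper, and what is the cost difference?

Proposal X: {A, D, E}: R1→D 5·16=80, R2→D 5·25=125, R3→A 6·6=36, R4→A 5·11=55, R5→D 2·13=26. Service 322; fixed 123; total 445.
Proposal Y: {A, B, C, D, E}: R1→C 3·16=48, R2→C 2·25=50, R3→A 6·6=36, R4→A 5·11=55, R5→C 2·13=26. Service 215; fixed 183; total 398.
Difference: |445 − 398| = 47.

Proposal Y is cheaper by 47.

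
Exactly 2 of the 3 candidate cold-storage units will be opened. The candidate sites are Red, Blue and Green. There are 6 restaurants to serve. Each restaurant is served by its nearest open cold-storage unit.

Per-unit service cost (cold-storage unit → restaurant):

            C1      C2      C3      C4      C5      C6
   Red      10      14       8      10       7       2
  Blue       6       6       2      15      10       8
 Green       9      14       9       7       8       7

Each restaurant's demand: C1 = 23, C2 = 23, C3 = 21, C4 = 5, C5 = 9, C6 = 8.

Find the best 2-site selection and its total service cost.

Choose Red and Blue; total service cost 447.

With exactly 2 open, each restaurant uses its cheapest among the chosen.
{Red, Blue}: C1→Blue 6·23=138, C2→Blue 6·23=138, C3→Blue 2·21=42, C4→Red 10·5=50, C5→Red 7·9=63, C6→Red 2·8=16. Service cost 447.
{Blue, Green}: service cost 481
{Red, Green}: service cost 811
Among all 3 size-2 choices, {Red, Blue} is lowest.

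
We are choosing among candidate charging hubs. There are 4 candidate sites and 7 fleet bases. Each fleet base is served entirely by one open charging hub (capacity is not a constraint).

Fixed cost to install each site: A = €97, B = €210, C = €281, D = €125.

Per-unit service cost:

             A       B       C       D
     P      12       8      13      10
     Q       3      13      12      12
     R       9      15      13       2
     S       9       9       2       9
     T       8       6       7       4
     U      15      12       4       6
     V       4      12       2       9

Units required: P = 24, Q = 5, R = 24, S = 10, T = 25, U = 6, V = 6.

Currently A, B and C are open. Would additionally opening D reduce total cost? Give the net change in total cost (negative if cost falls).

Current service cost with {A, B, C}: 629.
Adding D: each fleet base re-picks its cheapest; new service cost 411, saving 218.
Extra fixed cost: 125. Net change = 125 − 218 = -93.
(Totals: 1217 → 1124.)

Yes — net change −93 (cost falls by 93).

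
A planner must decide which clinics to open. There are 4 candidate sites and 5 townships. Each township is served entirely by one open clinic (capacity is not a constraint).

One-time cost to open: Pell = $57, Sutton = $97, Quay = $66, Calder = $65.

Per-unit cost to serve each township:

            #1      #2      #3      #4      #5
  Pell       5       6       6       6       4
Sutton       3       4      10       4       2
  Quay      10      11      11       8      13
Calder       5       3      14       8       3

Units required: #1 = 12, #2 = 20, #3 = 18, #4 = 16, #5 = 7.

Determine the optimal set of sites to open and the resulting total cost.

For any fixed open set, each township goes to its cheapest open site; total = fixed + service.
{Pell, Sutton}: #1→Sutton 3·12=36, #2→Sutton 4·20=80, #3→Pell 6·18=108, #4→Sutton 4·16=64, #5→Sutton 2·7=14. Service 302; fixed 154; total 456.
{Pell, Calder}: #1→Pell 5·12=60, #2→Calder 3·20=60, #3→Pell 6·18=108, #4→Pell 6·16=96, #5→Calder 3·7=21. Service 345; fixed 122; total 467.
{Pell}: service 412 + fixed 57 = 469
{Pell, Sutton, Quay, Calder}: #1→Sutton 3·12=36, #2→Calder 3·20=60, #3→Pell 6·18=108, #4→Sutton 4·16=64, #5→Sutton 2·7=14. Service 282; fixed 285; total 567.
(All 15 nonempty subsets were checked; Pell and Sutton is lowest.)

Open Pell and Sutton; minimum total cost 456.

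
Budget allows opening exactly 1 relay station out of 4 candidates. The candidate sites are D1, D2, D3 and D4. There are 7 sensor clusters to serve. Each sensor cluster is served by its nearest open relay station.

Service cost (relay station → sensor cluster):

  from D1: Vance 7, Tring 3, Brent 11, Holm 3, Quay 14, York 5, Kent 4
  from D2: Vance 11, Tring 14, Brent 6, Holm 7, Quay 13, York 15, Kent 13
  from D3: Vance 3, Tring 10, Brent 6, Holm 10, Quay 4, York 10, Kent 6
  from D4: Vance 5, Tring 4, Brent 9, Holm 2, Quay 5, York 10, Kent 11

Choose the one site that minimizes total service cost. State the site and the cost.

With exactly 1 open, each sensor cluster uses its cheapest among the chosen.
{D4}: Vance→D4 5, Tring→D4 4, Brent→D4 9, Holm→D4 2, Quay→D4 5, York→D4 10, Kent→D4 11. Service cost 46.
{D1}: service cost 47
{D3}: service cost 49
Among all 4 size-1 choices, {D4} is lowest.

Choose D4 only; total service cost 46.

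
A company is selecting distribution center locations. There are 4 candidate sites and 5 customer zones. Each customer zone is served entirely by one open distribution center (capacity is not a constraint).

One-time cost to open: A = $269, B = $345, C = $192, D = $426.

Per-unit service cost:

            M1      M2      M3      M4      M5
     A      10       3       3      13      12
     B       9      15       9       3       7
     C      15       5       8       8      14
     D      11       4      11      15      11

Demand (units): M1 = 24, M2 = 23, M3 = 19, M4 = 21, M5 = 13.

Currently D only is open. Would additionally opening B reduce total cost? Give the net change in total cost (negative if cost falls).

Current service cost with {D}: 1023.
Adding B: each customer zone re-picks its cheapest; new service cost 633, saving 390.
Extra fixed cost: 345. Net change = 345 − 390 = -45.
(Totals: 1449 → 1404.)

Yes — net change −45 (cost falls by 45).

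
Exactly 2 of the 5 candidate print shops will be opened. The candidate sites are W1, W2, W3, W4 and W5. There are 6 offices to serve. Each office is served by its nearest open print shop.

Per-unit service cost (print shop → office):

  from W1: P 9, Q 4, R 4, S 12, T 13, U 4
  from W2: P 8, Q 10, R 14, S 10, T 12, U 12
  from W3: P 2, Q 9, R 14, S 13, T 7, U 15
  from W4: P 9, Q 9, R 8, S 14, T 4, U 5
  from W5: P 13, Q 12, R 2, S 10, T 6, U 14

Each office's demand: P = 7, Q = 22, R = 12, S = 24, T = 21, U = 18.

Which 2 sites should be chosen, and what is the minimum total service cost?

With exactly 2 open, each office uses its cheapest among the chosen.
{W1, W5}: P→W1 9·7=63, Q→W1 4·22=88, R→W5 2·12=24, S→W5 10·24=240, T→W5 6·21=126, U→W1 4·18=72. Service cost 613.
{W1, W4}: service cost 643
{W1, W3}: service cost 657
Among all 10 size-2 choices, {W1, W5} is lowest.

Choose W1 and W5; total service cost 613.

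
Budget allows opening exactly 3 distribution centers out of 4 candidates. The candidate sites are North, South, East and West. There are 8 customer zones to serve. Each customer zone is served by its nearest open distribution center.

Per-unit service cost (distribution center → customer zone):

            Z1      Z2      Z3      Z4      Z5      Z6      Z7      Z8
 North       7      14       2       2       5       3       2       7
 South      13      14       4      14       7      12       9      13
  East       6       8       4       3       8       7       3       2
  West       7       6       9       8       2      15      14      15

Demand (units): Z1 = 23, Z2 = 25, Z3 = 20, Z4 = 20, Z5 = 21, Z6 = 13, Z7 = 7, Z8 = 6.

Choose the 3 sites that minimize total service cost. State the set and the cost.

Choose North, East and West; total service cost 475.

With exactly 3 open, each customer zone uses its cheapest among the chosen.
{North, East, West}: Z1→East 6·23=138, Z2→West 6·25=150, Z3→North 2·20=40, Z4→North 2·20=40, Z5→West 2·21=42, Z6→North 3·13=39, Z7→North 2·7=14, Z8→East 2·6=12. Service cost 475.
{North, South, West}: service cost 528
{North, South, East}: service cost 588
Among all 4 size-3 choices, {North, East, West} is lowest.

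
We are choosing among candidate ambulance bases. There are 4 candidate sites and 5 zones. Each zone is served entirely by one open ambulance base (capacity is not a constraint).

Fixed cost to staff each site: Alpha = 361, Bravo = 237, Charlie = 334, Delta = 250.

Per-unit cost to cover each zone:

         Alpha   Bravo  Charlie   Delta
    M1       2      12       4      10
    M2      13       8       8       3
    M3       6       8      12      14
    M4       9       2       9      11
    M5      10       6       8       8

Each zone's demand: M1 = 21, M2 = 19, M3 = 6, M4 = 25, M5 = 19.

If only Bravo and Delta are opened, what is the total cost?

Each zone is assigned to its cheapest site among the open ones.
{Bravo, Delta}: M1→Delta 10·21=210, M2→Delta 3·19=57, M3→Bravo 8·6=48, M4→Bravo 2·25=50, M5→Bravo 6·19=114. Service 479; fixed 487; total 966.

Total cost: 966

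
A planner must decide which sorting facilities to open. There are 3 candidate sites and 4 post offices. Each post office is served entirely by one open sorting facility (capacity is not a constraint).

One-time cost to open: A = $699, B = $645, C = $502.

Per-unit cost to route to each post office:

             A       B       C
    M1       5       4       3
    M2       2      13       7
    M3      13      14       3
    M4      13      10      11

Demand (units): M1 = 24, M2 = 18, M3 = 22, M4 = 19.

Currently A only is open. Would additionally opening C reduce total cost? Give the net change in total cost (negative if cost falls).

No — net change +196 (cost rises by 196).

Current service cost with {A}: 689.
Adding C: each post office re-picks its cheapest; new service cost 383, saving 306.
Extra fixed cost: 502. Net change = 502 − 306 = 196.
(Totals: 1388 → 1584.)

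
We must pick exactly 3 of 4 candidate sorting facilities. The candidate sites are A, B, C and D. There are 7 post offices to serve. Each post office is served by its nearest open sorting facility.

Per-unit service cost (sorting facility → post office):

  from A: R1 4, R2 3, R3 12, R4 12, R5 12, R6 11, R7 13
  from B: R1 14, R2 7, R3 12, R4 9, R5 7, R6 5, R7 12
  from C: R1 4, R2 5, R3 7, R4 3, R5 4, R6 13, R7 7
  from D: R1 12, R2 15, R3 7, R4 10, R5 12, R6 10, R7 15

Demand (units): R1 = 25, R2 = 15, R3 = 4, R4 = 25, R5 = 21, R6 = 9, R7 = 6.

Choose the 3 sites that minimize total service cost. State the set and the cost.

With exactly 3 open, each post office uses its cheapest among the chosen.
{A, B, C}: R1→A 4·25=100, R2→A 3·15=45, R3→C 7·4=28, R4→C 3·25=75, R5→C 4·21=84, R6→B 5·9=45, R7→C 7·6=42. Service cost 419.
{B, C, D}: service cost 449
{A, C, D}: service cost 464
Among all 4 size-3 choices, {A, B, C} is lowest.

Choose A, B and C; total service cost 419.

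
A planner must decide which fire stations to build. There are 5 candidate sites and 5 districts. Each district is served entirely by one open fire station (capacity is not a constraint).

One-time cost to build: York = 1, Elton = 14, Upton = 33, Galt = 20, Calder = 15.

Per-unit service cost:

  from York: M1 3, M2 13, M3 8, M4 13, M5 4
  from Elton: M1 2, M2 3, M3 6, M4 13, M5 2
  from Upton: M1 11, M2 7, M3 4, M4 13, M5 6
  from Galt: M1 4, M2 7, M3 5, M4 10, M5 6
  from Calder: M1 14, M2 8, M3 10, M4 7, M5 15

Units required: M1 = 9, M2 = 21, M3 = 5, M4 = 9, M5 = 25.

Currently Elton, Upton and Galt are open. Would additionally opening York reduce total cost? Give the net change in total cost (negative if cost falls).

No — net change +1 (cost rises by 1).

Current service cost with {Elton, Upton, Galt}: 241.
Adding York: each district re-picks its cheapest; new service cost 241, saving 0.
Extra fixed cost: 1. Net change = 1 − 0 = 1.
(Totals: 308 → 309.)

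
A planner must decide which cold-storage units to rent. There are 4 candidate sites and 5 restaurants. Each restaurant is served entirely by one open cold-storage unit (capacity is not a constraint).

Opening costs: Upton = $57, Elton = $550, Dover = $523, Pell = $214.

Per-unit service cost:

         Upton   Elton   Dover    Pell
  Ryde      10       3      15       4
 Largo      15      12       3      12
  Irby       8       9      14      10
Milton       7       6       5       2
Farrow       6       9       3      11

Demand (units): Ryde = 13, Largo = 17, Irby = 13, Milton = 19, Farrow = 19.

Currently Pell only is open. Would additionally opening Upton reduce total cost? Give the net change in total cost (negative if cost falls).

Current service cost with {Pell}: 633.
Adding Upton: each restaurant re-picks its cheapest; new service cost 512, saving 121.
Extra fixed cost: 57. Net change = 57 − 121 = -64.
(Totals: 847 → 783.)

Yes — net change −64 (cost falls by 64).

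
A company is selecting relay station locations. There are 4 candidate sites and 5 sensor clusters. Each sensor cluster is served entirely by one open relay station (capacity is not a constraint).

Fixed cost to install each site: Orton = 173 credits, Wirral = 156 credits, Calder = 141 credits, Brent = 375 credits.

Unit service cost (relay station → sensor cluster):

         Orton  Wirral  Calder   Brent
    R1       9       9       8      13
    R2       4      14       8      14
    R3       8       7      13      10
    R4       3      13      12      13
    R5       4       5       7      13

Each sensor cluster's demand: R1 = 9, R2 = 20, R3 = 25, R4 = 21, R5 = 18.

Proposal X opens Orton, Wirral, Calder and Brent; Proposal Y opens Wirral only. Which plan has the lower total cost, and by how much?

Proposal Y is cheaper by 252.

Proposal X: {Orton, Wirral, Calder, Brent}: R1→Calder 8·9=72, R2→Orton 4·20=80, R3→Wirral 7·25=175, R4→Orton 3·21=63, R5→Orton 4·18=72. Service 462; fixed 845; total 1307.
Proposal Y: {Wirral}: R1→Wirral 9·9=81, R2→Wirral 14·20=280, R3→Wirral 7·25=175, R4→Wirral 13·21=273, R5→Wirral 5·18=90. Service 899; fixed 156; total 1055.
Difference: |1307 − 1055| = 252.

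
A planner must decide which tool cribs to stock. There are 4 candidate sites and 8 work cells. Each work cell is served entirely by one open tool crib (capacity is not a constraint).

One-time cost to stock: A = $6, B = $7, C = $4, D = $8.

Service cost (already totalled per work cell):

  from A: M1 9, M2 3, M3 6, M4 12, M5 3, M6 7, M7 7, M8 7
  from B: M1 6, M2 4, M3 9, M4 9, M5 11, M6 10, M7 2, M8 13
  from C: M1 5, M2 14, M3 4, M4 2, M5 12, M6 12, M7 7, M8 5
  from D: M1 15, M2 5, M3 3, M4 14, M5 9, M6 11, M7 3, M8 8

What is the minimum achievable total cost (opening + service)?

Minimum total cost: 46

For any fixed open set, each work cell goes to its cheapest open site; total = fixed + service.
{A, C}: M1→C 5, M2→A 3, M3→C 4, M4→C 2, M5→A 3, M6→A 7, M7→A 7, M8→C 5. Service 36; fixed 10; total 46.
{A, B, C}: service 31 + fixed 17 = 48
{A, C, D}: service 31 + fixed 18 = 49
{A, B, C, D}: M1→C 5, M2→A 3, M3→D 3, M4→C 2, M5→A 3, M6→A 7, M7→B 2, M8→C 5. Service 30; fixed 25; total 55.
No other subset beats 46.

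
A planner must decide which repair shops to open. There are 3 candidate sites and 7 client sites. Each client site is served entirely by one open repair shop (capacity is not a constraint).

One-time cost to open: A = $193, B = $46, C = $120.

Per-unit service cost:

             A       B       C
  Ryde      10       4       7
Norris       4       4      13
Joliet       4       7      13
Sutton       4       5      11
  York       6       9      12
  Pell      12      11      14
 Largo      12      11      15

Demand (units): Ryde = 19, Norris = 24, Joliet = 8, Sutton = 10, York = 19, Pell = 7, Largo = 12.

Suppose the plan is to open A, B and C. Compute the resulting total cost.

Each client site is assigned to its cheapest site among the open ones.
{A, B, C}: Ryde→B 4·19=76, Norris→A 4·24=96, Joliet→A 4·8=32, Sutton→A 4·10=40, York→A 6·19=114, Pell→B 11·7=77, Largo→B 11·12=132. Service 567; fixed 359; total 926.

Total cost: 926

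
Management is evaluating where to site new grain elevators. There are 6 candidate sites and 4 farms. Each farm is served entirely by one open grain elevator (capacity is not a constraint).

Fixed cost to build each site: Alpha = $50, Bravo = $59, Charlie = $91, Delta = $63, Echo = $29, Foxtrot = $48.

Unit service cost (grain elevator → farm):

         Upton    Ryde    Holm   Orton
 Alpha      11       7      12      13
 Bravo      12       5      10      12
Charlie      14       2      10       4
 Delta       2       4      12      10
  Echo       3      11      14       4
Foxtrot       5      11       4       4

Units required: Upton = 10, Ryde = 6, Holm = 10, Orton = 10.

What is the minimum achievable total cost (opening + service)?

Minimum total cost: 235

For any fixed open set, each farm goes to its cheapest open site; total = fixed + service.
{Delta, Foxtrot}: Upton→Delta 2·10=20, Ryde→Delta 4·6=24, Holm→Foxtrot 4·10=40, Orton→Foxtrot 4·10=40. Service 124; fixed 111; total 235.
{Foxtrot}: service 196 + fixed 48 = 244
{Echo, Foxtrot}: Upton→Echo 3·10=30, Ryde→Echo 11·6=66, Holm→Foxtrot 4·10=40, Orton→Echo 4·10=40. Service 176; fixed 77; total 253.
{Alpha, Bravo, Charlie, Delta, Echo, Foxtrot}: service 112 + fixed 340 = 452
No other subset beats 235.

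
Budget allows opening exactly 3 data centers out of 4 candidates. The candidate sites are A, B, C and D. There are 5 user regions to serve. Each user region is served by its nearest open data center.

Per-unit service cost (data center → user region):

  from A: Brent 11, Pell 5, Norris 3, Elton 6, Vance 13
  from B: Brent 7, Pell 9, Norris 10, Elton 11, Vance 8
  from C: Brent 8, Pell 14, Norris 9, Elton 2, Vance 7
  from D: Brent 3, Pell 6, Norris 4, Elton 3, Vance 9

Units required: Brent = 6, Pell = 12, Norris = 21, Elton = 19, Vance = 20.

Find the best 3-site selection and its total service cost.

Choose A, C and D; total service cost 319.

With exactly 3 open, each user region uses its cheapest among the chosen.
{A, C, D}: Brent→D 3·6=18, Pell→A 5·12=60, Norris→A 3·21=63, Elton→C 2·19=38, Vance→C 7·20=140. Service cost 319.
{A, B, C}: service cost 343
{B, C, D}: service cost 352
Among all 4 size-3 choices, {A, C, D} is lowest.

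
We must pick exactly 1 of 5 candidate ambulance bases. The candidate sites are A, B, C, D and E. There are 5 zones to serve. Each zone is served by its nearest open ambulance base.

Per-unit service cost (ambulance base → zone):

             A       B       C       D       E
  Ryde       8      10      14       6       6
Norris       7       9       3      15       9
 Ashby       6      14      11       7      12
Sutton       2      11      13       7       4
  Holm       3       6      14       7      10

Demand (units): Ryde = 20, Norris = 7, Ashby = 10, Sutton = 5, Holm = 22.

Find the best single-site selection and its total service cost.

With exactly 1 open, each zone uses its cheapest among the chosen.
{A}: Ryde→A 8·20=160, Norris→A 7·7=49, Ashby→A 6·10=60, Sutton→A 2·5=10, Holm→A 3·22=66. Service cost 345.
{D}: service cost 484
{E}: service cost 543
Among all 5 size-1 choices, {A} is lowest.

Choose A only; total service cost 345.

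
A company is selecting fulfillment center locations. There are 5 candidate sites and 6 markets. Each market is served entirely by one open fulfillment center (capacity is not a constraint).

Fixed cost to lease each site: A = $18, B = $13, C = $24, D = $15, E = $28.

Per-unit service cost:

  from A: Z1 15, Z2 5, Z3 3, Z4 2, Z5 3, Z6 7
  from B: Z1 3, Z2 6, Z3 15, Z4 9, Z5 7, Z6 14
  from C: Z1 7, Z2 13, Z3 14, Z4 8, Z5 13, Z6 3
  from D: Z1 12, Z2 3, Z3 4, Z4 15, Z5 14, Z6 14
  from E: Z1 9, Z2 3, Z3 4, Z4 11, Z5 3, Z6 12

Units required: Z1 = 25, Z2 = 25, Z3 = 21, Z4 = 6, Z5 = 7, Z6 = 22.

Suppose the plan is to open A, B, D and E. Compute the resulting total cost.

Total cost: 474

Each market is assigned to its cheapest site among the open ones.
{A, B, D, E}: Z1→B 3·25=75, Z2→D 3·25=75, Z3→A 3·21=63, Z4→A 2·6=12, Z5→A 3·7=21, Z6→A 7·22=154. Service 400; fixed 74; total 474.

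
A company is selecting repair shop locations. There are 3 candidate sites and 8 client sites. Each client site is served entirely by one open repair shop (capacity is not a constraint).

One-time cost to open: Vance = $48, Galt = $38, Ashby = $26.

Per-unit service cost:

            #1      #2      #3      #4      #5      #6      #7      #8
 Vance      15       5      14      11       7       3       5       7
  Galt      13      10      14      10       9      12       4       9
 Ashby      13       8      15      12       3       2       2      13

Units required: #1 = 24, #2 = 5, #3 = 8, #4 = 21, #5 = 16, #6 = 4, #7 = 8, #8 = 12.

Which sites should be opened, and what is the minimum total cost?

Open Vance and Ashby; minimum total cost 910.

For any fixed open set, each client site goes to its cheapest open site; total = fixed + service.
{Vance, Ashby}: #1→Ashby 13·24=312, #2→Vance 5·5=25, #3→Vance 14·8=112, #4→Vance 11·21=231, #5→Ashby 3·16=48, #6→Ashby 2·4=8, #7→Ashby 2·8=16, #8→Vance 7·12=84. Service 836; fixed 74; total 910.
{Galt, Ashby}: service 854 + fixed 64 = 918
{Vance, Galt, Ashby}: service 815 + fixed 112 = 927
{Ashby}: service 952 + fixed 26 = 978
No other subset beats 910.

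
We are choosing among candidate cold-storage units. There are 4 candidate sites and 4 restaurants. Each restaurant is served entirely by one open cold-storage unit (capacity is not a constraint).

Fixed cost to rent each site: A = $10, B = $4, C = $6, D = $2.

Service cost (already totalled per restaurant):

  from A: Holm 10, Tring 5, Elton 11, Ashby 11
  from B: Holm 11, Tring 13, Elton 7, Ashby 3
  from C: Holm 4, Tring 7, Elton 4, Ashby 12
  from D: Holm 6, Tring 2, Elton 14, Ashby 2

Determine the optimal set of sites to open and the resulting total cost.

Open C and D; minimum total cost 20.

For any fixed open set, each restaurant goes to its cheapest open site; total = fixed + service.
{C, D}: Holm→C 4, Tring→D 2, Elton→C 4, Ashby→D 2. Service 12; fixed 8; total 20.
{B, D}: service 17 + fixed 6 = 23
{B, C, D}: service 12 + fixed 12 = 24
{A, B, C, D}: Holm→C 4, Tring→D 2, Elton→C 4, Ashby→D 2. Service 12; fixed 22; total 34.
(All 15 nonempty subsets were checked; C and D is lowest.)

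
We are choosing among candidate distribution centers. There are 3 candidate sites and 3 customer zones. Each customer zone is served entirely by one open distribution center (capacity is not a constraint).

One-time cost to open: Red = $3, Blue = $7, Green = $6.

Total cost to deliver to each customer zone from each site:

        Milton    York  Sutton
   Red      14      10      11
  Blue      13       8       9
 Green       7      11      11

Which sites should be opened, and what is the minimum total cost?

For any fixed open set, each customer zone goes to its cheapest open site; total = fixed + service.
{Green}: Milton→Green 7, York→Green 11, Sutton→Green 11. Service 29; fixed 6; total 35.
{Red, Green}: Milton→Green 7, York→Red 10, Sutton→Red 11. Service 28; fixed 9; total 37.
{Blue}: service 30 + fixed 7 = 37
{Red, Blue, Green}: service 24 + fixed 16 = 40
No other subset beats 35.

Open Green only; minimum total cost 35.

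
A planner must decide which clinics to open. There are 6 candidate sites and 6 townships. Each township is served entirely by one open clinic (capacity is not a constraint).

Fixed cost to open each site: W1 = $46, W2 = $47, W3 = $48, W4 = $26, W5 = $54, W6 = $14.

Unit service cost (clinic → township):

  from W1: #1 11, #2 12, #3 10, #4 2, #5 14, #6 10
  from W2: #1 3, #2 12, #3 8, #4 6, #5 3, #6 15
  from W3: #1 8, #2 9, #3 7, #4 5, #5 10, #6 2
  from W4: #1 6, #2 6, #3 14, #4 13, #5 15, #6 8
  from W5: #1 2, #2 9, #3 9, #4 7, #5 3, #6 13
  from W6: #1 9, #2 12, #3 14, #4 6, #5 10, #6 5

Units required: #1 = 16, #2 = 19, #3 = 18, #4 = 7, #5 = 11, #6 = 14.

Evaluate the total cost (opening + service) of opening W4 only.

Total cost: 856

Each township is assigned to its cheapest site among the open ones.
{W4}: #1→W4 6·16=96, #2→W4 6·19=114, #3→W4 14·18=252, #4→W4 13·7=91, #5→W4 15·11=165, #6→W4 8·14=112. Service 830; fixed 26; total 856.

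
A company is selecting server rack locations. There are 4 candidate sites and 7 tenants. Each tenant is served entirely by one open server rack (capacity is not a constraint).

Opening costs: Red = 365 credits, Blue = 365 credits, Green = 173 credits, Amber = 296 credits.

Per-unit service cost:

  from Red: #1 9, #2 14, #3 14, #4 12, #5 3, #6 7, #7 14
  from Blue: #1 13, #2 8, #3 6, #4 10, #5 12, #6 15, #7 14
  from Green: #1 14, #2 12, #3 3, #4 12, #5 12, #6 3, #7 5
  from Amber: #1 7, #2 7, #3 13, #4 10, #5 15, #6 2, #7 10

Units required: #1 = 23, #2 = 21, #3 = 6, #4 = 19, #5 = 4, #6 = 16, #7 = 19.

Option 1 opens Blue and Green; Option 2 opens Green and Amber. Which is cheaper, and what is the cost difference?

Option 1: {Blue, Green}: #1→Blue 13·23=299, #2→Blue 8·21=168, #3→Green 3·6=18, #4→Blue 10·19=190, #5→Blue 12·4=48, #6→Green 3·16=48, #7→Green 5·19=95. Service 866; fixed 538; total 1404.
Option 2: {Green, Amber}: #1→Amber 7·23=161, #2→Amber 7·21=147, #3→Green 3·6=18, #4→Amber 10·19=190, #5→Green 12·4=48, #6→Amber 2·16=32, #7→Green 5·19=95. Service 691; fixed 469; total 1160.
Difference: |1404 − 1160| = 244.

Option 2 is cheaper by 244.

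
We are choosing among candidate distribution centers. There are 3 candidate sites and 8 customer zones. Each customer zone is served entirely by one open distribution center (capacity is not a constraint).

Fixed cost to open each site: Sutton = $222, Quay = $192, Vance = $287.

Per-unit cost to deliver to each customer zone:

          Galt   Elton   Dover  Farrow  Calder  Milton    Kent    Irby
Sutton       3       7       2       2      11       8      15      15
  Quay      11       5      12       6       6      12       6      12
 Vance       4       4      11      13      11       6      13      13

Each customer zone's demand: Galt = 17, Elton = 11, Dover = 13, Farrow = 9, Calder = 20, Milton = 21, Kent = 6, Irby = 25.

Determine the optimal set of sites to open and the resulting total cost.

Open Sutton and Quay; minimum total cost 1188.

For any fixed open set, each customer zone goes to its cheapest open site; total = fixed + service.
{Sutton, Quay}: Galt→Sutton 3·17=51, Elton→Quay 5·11=55, Dover→Sutton 2·13=26, Farrow→Sutton 2·9=18, Calder→Quay 6·20=120, Milton→Sutton 8·21=168, Kent→Quay 6·6=36, Irby→Quay 12·25=300. Service 774; fixed 414; total 1188.
{Sutton}: Galt→Sutton 3·17=51, Elton→Sutton 7·11=77, Dover→Sutton 2·13=26, Farrow→Sutton 2·9=18, Calder→Sutton 11·20=220, Milton→Sutton 8·21=168, Kent→Sutton 15·6=90, Irby→Sutton 15·25=375. Service 1025; fixed 222; total 1247.
{Quay}: service 1160 + fixed 192 = 1352
{Sutton, Quay, Vance}: service 721 + fixed 701 = 1422
No other subset beats 1188.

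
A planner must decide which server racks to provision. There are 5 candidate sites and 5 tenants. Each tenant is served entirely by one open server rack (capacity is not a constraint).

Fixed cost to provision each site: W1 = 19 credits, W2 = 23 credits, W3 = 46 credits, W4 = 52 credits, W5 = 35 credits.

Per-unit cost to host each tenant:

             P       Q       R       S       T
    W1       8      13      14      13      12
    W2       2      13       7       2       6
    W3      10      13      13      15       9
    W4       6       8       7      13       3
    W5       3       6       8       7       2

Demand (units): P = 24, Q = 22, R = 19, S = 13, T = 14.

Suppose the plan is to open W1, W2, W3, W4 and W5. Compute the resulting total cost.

Total cost: 542

Each tenant is assigned to its cheapest site among the open ones.
{W1, W2, W3, W4, W5}: P→W2 2·24=48, Q→W5 6·22=132, R→W2 7·19=133, S→W2 2·13=26, T→W5 2·14=28. Service 367; fixed 175; total 542.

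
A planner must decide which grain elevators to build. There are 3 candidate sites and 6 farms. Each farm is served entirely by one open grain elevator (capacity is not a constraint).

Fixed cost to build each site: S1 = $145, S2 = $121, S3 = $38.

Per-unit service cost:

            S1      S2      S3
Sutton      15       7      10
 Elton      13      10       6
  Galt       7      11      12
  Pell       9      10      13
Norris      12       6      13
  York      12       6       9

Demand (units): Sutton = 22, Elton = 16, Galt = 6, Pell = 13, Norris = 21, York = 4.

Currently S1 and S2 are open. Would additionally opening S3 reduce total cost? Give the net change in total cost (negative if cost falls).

Current service cost with {S1, S2}: 623.
Adding S3: each farm re-picks its cheapest; new service cost 559, saving 64.
Extra fixed cost: 38. Net change = 38 − 64 = -26.
(Totals: 889 → 863.)

Yes — net change −26 (cost falls by 26).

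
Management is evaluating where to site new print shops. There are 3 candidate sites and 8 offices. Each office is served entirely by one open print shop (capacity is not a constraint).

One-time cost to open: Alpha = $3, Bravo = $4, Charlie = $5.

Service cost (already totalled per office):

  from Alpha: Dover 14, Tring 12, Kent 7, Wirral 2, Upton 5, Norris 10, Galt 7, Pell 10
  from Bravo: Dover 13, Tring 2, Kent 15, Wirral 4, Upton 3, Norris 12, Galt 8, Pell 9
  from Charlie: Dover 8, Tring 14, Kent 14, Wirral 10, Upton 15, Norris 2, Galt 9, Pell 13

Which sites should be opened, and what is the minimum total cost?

Open Alpha, Bravo and Charlie; minimum total cost 52.

For any fixed open set, each office goes to its cheapest open site; total = fixed + service.
{Alpha, Bravo, Charlie}: Dover→Charlie 8, Tring→Bravo 2, Kent→Alpha 7, Wirral→Alpha 2, Upton→Bravo 3, Norris→Charlie 2, Galt→Alpha 7, Pell→Bravo 9. Service 40; fixed 12; total 52.
{Bravo, Charlie}: service 50 + fixed 9 = 59
{Alpha, Bravo}: Dover→Bravo 13, Tring→Bravo 2, Kent→Alpha 7, Wirral→Alpha 2, Upton→Bravo 3, Norris→Alpha 10, Galt→Alpha 7, Pell→Bravo 9. Service 53; fixed 7; total 60.
{Alpha}: service 67 + fixed 3 = 70
No other subset beats 52.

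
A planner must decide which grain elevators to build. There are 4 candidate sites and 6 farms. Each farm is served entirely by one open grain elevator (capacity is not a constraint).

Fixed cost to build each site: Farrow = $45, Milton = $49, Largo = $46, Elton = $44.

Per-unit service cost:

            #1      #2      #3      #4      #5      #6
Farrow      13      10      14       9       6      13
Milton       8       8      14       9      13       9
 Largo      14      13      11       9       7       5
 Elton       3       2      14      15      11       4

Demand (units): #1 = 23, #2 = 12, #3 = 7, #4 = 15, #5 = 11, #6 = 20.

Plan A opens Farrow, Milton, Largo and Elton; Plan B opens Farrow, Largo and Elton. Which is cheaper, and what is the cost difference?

Plan A: {Farrow, Milton, Largo, Elton}: #1→Elton 3·23=69, #2→Elton 2·12=24, #3→Largo 11·7=77, #4→Farrow 9·15=135, #5→Farrow 6·11=66, #6→Elton 4·20=80. Service 451; fixed 184; total 635.
Plan B: {Farrow, Largo, Elton}: #1→Elton 3·23=69, #2→Elton 2·12=24, #3→Largo 11·7=77, #4→Farrow 9·15=135, #5→Farrow 6·11=66, #6→Elton 4·20=80. Service 451; fixed 135; total 586.
Difference: |635 − 586| = 49.

Plan B is cheaper by 49.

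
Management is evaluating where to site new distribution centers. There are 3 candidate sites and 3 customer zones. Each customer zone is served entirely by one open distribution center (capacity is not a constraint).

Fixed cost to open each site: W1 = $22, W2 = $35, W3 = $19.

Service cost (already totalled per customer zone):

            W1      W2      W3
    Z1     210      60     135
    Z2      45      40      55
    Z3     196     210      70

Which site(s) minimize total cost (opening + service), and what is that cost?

Open W2 and W3; minimum total cost 224.

For any fixed open set, each customer zone goes to its cheapest open site; total = fixed + service.
{W2, W3}: Z1→W2 60, Z2→W2 40, Z3→W3 70. Service 170; fixed 54; total 224.
{W1, W2, W3}: service 170 + fixed 76 = 246
{W3}: Z1→W3 135, Z2→W3 55, Z3→W3 70. Service 260; fixed 19; total 279.
No other subset beats 224.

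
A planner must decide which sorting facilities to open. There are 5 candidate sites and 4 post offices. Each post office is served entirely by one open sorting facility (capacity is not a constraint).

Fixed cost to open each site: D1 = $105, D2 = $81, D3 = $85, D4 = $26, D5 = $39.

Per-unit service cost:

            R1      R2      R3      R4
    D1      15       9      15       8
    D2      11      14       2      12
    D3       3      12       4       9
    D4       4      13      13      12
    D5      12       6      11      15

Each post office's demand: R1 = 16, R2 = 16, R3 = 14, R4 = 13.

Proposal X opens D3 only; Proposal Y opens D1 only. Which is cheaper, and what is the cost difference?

Proposal X is cheaper by 305.

Proposal X: {D3}: R1→D3 3·16=48, R2→D3 12·16=192, R3→D3 4·14=56, R4→D3 9·13=117. Service 413; fixed 85; total 498.
Proposal Y: {D1}: R1→D1 15·16=240, R2→D1 9·16=144, R3→D1 15·14=210, R4→D1 8·13=104. Service 698; fixed 105; total 803.
Difference: |498 − 803| = 305.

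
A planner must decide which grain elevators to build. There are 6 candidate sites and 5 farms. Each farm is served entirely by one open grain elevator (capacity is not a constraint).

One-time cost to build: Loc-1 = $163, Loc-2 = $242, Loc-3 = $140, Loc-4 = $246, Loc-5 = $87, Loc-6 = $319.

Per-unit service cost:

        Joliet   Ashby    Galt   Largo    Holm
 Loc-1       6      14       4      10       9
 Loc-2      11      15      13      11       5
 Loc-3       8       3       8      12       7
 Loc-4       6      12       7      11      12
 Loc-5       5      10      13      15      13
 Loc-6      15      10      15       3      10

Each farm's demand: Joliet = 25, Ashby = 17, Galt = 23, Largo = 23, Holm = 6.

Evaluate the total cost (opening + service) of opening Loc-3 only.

Each farm is assigned to its cheapest site among the open ones.
{Loc-3}: Joliet→Loc-3 8·25=200, Ashby→Loc-3 3·17=51, Galt→Loc-3 8·23=184, Largo→Loc-3 12·23=276, Holm→Loc-3 7·6=42. Service 753; fixed 140; total 893.

Total cost: 893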